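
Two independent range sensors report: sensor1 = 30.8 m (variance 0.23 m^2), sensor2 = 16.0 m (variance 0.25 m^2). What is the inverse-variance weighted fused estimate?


w1 = (1/var1) / (1/var1 + 1/var2)
   = 4.3478 / (4.3478 + 4.0) = 0.5208
w2 = 1 - w1 = 0.4792
fused = w1*s1 + w2*s2 = 16.0417 + 7.6667
= 23.7083 m


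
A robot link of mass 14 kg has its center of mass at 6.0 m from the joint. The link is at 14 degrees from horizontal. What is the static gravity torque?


tau = m*g*L*cos(angle)
= 14 * 9.81 * 6.0 * cos(14 deg)
= 14 * 9.81 * 6.0 * 0.9703
= 799.5625 Nm


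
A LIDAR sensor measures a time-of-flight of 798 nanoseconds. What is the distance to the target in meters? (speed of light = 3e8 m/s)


tof = 798 ns = 7.98e-07 s
dist = c * tof / 2
= 3e8 * 7.98e-07 / 2
= 119.7 m


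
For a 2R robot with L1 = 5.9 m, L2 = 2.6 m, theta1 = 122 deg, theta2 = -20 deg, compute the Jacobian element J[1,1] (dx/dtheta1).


J[1,1] = -L1*sin(t1) - L2*sin(t1+t2)
= -5.9*sin(122) - 2.6*sin(102)
= -7.5467


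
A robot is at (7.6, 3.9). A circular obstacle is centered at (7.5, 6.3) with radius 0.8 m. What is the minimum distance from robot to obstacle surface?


center_dist = sqrt((7.6-7.5)^2 + (3.9-6.3)^2)
= sqrt(0.01 + 5.76)
= 2.4021
min_dist = center_dist - radius = 2.4021 - 0.8 = 1.6021 m


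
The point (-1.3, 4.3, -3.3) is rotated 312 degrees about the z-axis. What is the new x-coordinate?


Rotation about z-axis: x' = x*cos(theta) - y*sin(theta)
= -1.3 * 0.6691 - 4.3 * -0.7431
= 2.3257


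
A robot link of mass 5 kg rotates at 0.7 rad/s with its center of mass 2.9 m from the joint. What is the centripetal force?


F = m * omega^2 * r
= 5 * 0.7^2 * 2.9
= 5 * 0.49 * 2.9
= 7.105 N


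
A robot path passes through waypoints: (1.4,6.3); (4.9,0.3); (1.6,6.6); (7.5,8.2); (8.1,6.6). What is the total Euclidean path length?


Segment lengths:
  seg1 = sqrt((3.5)^2 + (-6.0)^2) = 6.9462
  seg2 = sqrt((-3.3)^2 + (6.3)^2) = 7.112
  seg3 = sqrt((5.9)^2 + (1.6)^2) = 6.1131
  seg4 = sqrt((0.6)^2 + (-1.6)^2) = 1.7088
Total = 21.8801


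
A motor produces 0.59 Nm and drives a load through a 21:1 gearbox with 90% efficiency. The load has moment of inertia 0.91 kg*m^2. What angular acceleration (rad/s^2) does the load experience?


tau_out = tau_motor * N * eta
= 0.59 * 21 * 0.9 = 11.151 Nm
alpha = tau_out / I = 11.151 / 0.91
= 12.2538 rad/s^2


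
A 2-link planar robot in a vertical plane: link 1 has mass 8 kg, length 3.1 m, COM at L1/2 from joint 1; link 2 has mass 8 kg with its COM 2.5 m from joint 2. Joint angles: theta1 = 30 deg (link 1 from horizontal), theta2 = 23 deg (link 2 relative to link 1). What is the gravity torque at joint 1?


Horizontal distance from joint 1 to link-1 COM:
  x_c1 = (L1/2)*cos(t1) = 1.55 * 0.866 = 1.3423 m
Horizontal distance from joint 1 to link-2 COM:
  x_c2 = L1*cos(t1) + Lc2*cos(t1+t2)
       = 3.1*0.866 + 2.5*0.6018 = 4.1892 m
tau1 = m1*g*x_c1 + m2*g*x_c2
     = 8*9.81*1.3423 + 8*9.81*4.1892
     = 105.3468 + 328.7697
     = 434.1165 Nm


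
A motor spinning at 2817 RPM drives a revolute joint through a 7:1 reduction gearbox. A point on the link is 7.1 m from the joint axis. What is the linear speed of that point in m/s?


omega_motor = 2817 * 2*pi/60 = 294.9956 rad/s
omega_joint = omega_motor / 7 = 42.1422 rad/s
v = omega_joint * r = 42.1422 * 7.1
= 299.2098 m/s


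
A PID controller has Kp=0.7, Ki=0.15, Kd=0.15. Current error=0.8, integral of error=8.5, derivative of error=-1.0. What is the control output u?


u = Kp*e + Ki*int(e) + Kd*de/dt
= 0.7*0.8 + 0.15*8.5 + 0.15*(-1.0)
= 0.56 + 1.275 + -0.15
= 1.685


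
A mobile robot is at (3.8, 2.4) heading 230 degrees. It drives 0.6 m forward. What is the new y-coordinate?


y_new = y0 + d*sin(theta)
= 2.4 + 0.6*sin(230)
= 2.4 + -0.4596
= 1.9404


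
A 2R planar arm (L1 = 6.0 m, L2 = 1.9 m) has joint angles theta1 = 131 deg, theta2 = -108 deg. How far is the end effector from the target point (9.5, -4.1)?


End effector via forward kinematics:
x = L1*cos(t1) + L2*cos(t1+t2) = -2.1874
y = L1*sin(t1) + L2*sin(t1+t2) = 5.2706
Distance to target:
d = sqrt((9.5 - -2.1874)^2 + (-4.1 - 5.2706)^2)
= sqrt(136.5952 + 87.809)
= 14.9801 m


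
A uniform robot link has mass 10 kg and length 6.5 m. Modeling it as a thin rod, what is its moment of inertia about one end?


I = (1/3) * m * L^2
= (1/3) * 10 * 6.5^2
= 0.333333 * 10 * 42.25
= 140.8333 kg*m^2


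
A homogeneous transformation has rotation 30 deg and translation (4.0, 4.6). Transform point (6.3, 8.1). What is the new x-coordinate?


x' = cos(theta)*px - sin(theta)*py + tx
= 0.866*6.3 - 0.5*8.1 + 4.0
= 5.406


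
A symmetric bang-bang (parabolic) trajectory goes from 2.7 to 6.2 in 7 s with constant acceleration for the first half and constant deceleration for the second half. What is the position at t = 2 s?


Symmetric rest-to-rest: each phase covers (pf-p0)/2 in time T/2. 0.5*a*(T/2)^2 = (pf-p0)/2 => a = 4*(pf-p0)/T^2
a = 4*(6.2-2.7)/7^2 = 0.2857
t = 2 is in the acceleration phase (t <= T/2).
p = p0 + 0.5*a*t^2 = 2.7 + 0.5*0.2857*2^2
= 3.2714


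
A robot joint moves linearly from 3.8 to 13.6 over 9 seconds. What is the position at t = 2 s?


s = t/T = 2/9 = 0.2222
p(t) = p0 + (pf-p0)*s
= 3.8 + (13.6 - 3.8) * 0.2222
= 5.9778


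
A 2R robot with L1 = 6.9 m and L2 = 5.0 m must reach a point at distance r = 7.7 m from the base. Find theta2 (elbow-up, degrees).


cos(theta2) = (r^2 - L1^2 - L2^2) / (2*L1*L2)
cos(theta2) = (59.29 - 47.61 - 25.0) / 69.0
cos(theta2) = -0.193043
theta2 = 101.1305 degrees


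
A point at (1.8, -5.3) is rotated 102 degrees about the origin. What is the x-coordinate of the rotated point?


x' = x*cos(theta) - y*sin(theta)
cos(102 deg) = -0.2079, sin(102 deg) = 0.9781
x' = 1.8 * -0.2079 - -5.3 * 0.9781
= -0.3742 - -5.1842
= 4.8099


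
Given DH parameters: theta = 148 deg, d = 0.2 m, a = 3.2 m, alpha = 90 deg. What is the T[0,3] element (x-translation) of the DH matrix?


T[0,3] = a * cos(theta)
= 3.2 * cos(148 deg)
= 3.2 * -0.848
= -2.7138


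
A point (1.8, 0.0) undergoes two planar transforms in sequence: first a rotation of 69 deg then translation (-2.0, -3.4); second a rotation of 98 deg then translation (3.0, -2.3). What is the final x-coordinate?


After transform 1:
x1 = cos(69)*1.8 - sin(69)*0.0 + -2.0 = -1.3549
y1 = sin(69)*1.8 + cos(69)*0.0 + -3.4 = -1.7196
After transform 2:
x2 = cos(98)*-1.3549 - sin(98)*-1.7196 + 3.0
= 4.8914


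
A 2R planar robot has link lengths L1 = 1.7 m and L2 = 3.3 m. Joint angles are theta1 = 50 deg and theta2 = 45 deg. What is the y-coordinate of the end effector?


Convert angles to radians: theta1 = 0.8727, theta2 = 0.7854
y = L1*sin(theta1) + L2*sin(theta1+theta2)
y = 1.3023 + 3.2874
y = 4.5897


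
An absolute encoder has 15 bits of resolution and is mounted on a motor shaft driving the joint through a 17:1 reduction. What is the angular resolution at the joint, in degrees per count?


counts = 2^15 = 32768
effective counts at joint = 32768 * 17 = 557056
resolution = 360 / 557056
= 6.4625e-04 deg/count


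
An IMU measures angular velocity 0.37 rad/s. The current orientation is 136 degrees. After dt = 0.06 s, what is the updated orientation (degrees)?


delta_theta = w * dt = 0.37 * 0.06 = 0.0222 rad
= 1.272 deg
theta_new = 136 + 1.272 = 137.272 deg


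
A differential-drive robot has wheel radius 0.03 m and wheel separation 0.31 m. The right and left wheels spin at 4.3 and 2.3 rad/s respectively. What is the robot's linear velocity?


vR = r*wR = 0.03*4.3 = 0.129 m/s
vL = r*wL = 0.03*2.3 = 0.069 m/s
v = (vR+vL)/2 = 0.099 m/s
omega = (vR-vL)/L = 0.1935 rad/s
linear velocity = 0.099 m/s


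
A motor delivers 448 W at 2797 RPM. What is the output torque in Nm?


omega = 2797 * 2*pi/60 = 292.9012 rad/s
tau = P / omega = 448 / 292.9012
= 1.5295 Nm


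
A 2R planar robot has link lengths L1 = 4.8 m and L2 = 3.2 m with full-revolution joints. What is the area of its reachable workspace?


r_max = L1 + L2 = 8.0 m
r_min = |L1 - L2| = 1.6 m
Area = pi*(r_max^2 - r_min^2)
= pi*(64.0 - 2.56)
= pi * 61.44
= 193.0195 m^2


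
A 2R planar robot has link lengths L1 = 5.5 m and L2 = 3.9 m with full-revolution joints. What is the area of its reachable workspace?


r_max = L1 + L2 = 9.4 m
r_min = |L1 - L2| = 1.6 m
Area = pi*(r_max^2 - r_min^2)
= pi*(88.36 - 2.56)
= pi * 85.8
= 269.5486 m^2


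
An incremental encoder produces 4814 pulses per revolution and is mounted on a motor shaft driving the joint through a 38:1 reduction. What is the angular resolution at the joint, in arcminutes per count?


counts per rev = 4814
effective counts at joint = 4814 * 38 = 182932
resolution = 360*60 / 182932
= 0.1181 arcmin/count


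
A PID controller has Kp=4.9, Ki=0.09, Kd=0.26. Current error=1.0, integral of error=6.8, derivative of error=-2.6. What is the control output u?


u = Kp*e + Ki*int(e) + Kd*de/dt
= 4.9*1.0 + 0.09*6.8 + 0.26*(-2.6)
= 4.9 + 0.612 + -0.676
= 4.836


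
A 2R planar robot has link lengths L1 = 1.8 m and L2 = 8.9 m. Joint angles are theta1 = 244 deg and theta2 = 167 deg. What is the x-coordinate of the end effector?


Convert angles to radians: theta1 = 4.2586, theta2 = 2.9147
x = L1*cos(theta1) + L2*cos(theta1+theta2)
x = -0.7891 + 5.601
x = 4.8119


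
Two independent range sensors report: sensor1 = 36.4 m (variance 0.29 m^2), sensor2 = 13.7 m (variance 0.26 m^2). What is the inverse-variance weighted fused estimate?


w1 = (1/var1) / (1/var1 + 1/var2)
   = 3.4483 / (3.4483 + 3.8462) = 0.4727
w2 = 1 - w1 = 0.5273
fused = w1*s1 + w2*s2 = 17.2073 + 7.2236
= 24.4309 m


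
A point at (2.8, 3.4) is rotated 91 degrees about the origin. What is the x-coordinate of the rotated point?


x' = x*cos(theta) - y*sin(theta)
cos(91 deg) = -0.0175, sin(91 deg) = 0.9998
x' = 2.8 * -0.0175 - 3.4 * 0.9998
= -0.0489 - 3.3995
= -3.4483


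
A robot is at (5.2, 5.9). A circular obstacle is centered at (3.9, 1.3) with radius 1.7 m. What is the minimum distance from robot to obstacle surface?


center_dist = sqrt((5.2-3.9)^2 + (5.9-1.3)^2)
= sqrt(1.69 + 21.16)
= 4.7802
min_dist = center_dist - radius = 4.7802 - 1.7 = 3.0802 m


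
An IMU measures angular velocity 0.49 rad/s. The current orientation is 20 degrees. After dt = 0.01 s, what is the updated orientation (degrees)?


delta_theta = w * dt = 0.49 * 0.01 = 0.0049 rad
= 0.2807 deg
theta_new = 20 + 0.2807 = 20.2807 deg


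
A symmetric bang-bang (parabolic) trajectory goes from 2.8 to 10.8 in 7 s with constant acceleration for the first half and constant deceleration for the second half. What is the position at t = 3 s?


Symmetric rest-to-rest: each phase covers (pf-p0)/2 in time T/2. 0.5*a*(T/2)^2 = (pf-p0)/2 => a = 4*(pf-p0)/T^2
a = 4*(10.8-2.8)/7^2 = 0.6531
t = 3 is in the acceleration phase (t <= T/2).
p = p0 + 0.5*a*t^2 = 2.8 + 0.5*0.6531*3^2
= 5.7388


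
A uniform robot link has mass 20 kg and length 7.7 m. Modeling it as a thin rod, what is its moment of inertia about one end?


I = (1/3) * m * L^2
= (1/3) * 20 * 7.7^2
= 0.333333 * 20 * 59.29
= 395.2667 kg*m^2


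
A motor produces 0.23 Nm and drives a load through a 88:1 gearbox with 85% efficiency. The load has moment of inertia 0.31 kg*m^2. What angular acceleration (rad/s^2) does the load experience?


tau_out = tau_motor * N * eta
= 0.23 * 88 * 0.85 = 17.204 Nm
alpha = tau_out / I = 17.204 / 0.31
= 55.4968 rad/s^2


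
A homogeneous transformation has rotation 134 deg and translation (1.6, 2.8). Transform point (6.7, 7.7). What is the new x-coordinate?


x' = cos(theta)*px - sin(theta)*py + tx
= -0.6947*6.7 - 0.7193*7.7 + 1.6
= -8.5931


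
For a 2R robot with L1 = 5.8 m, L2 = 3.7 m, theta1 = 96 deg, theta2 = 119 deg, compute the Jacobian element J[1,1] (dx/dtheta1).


J[1,1] = -L1*sin(t1) - L2*sin(t1+t2)
= -5.8*sin(96) - 3.7*sin(215)
= -3.646


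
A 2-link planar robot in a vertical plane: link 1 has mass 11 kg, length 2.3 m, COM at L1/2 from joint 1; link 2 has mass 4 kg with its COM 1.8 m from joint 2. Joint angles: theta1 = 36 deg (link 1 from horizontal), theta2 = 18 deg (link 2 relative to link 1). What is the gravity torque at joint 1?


Horizontal distance from joint 1 to link-1 COM:
  x_c1 = (L1/2)*cos(t1) = 1.15 * 0.809 = 0.9304 m
Horizontal distance from joint 1 to link-2 COM:
  x_c2 = L1*cos(t1) + Lc2*cos(t1+t2)
       = 2.3*0.809 + 1.8*0.5878 = 2.9188 m
tau1 = m1*g*x_c1 + m2*g*x_c2
     = 11*9.81*0.9304 + 4*9.81*2.9188
     = 100.3962 + 114.5318
     = 214.928 Nm


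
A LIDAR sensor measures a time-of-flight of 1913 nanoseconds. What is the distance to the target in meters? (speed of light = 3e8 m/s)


tof = 1913 ns = 1.913e-06 s
dist = c * tof / 2
= 3e8 * 1.913e-06 / 2
= 286.95 m


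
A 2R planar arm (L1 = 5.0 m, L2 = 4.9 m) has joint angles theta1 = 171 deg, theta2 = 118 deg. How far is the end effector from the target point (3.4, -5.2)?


End effector via forward kinematics:
x = L1*cos(t1) + L2*cos(t1+t2) = -3.3432
y = L1*sin(t1) + L2*sin(t1+t2) = -3.8509
Distance to target:
d = sqrt((3.4 - -3.3432)^2 + (-5.2 - -3.8509)^2)
= sqrt(45.4702 + 1.8202)
= 6.8768 m


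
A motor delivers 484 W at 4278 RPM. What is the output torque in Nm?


omega = 4278 * 2*pi/60 = 447.9911 rad/s
tau = P / omega = 484 / 447.9911
= 1.0804 Nm


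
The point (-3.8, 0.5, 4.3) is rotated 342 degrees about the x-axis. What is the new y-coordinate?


Rotation about x-axis: y' = y*cos(theta) - z*sin(theta)
= 0.5 * 0.9511 - 4.3 * -0.309
= 1.8043


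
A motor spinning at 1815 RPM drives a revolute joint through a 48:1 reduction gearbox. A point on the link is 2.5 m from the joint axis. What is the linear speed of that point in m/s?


omega_motor = 1815 * 2*pi/60 = 190.0664 rad/s
omega_joint = omega_motor / 48 = 3.9597 rad/s
v = omega_joint * r = 3.9597 * 2.5
= 9.8993 m/s


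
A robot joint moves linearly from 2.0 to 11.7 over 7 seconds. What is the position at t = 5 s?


s = t/T = 5/7 = 0.7143
p(t) = p0 + (pf-p0)*s
= 2.0 + (11.7 - 2.0) * 0.7143
= 8.9286


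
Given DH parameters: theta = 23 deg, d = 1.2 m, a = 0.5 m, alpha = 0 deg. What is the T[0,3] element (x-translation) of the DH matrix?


T[0,3] = a * cos(theta)
= 0.5 * cos(23 deg)
= 0.5 * 0.9205
= 0.4603


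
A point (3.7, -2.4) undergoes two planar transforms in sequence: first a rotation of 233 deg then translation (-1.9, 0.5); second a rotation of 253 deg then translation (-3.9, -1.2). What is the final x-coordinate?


After transform 1:
x1 = cos(233)*3.7 - sin(233)*-2.4 + -1.9 = -6.0434
y1 = sin(233)*3.7 + cos(233)*-2.4 + 0.5 = -1.0106
After transform 2:
x2 = cos(253)*-6.0434 - sin(253)*-1.0106 + -3.9
= -3.0995


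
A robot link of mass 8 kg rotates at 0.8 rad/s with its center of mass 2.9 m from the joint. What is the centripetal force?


F = m * omega^2 * r
= 8 * 0.8^2 * 2.9
= 8 * 0.64 * 2.9
= 14.848 N


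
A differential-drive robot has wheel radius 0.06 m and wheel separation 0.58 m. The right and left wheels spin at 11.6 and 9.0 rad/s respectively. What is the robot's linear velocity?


vR = r*wR = 0.06*11.6 = 0.696 m/s
vL = r*wL = 0.06*9.0 = 0.54 m/s
v = (vR+vL)/2 = 0.618 m/s
omega = (vR-vL)/L = 0.269 rad/s
linear velocity = 0.618 m/s


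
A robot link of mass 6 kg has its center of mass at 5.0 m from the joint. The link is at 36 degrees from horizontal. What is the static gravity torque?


tau = m*g*L*cos(angle)
= 6 * 9.81 * 5.0 * cos(36 deg)
= 6 * 9.81 * 5.0 * 0.809
= 238.0937 Nm


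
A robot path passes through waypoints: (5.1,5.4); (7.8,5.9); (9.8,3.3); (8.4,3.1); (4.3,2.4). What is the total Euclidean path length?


Segment lengths:
  seg1 = sqrt((2.7)^2 + (0.5)^2) = 2.7459
  seg2 = sqrt((2.0)^2 + (-2.6)^2) = 3.2802
  seg3 = sqrt((-1.4)^2 + (-0.2)^2) = 1.4142
  seg4 = sqrt((-4.1)^2 + (-0.7)^2) = 4.1593
Total = 11.5997


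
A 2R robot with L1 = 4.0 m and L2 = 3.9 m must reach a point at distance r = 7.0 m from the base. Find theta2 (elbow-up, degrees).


cos(theta2) = (r^2 - L1^2 - L2^2) / (2*L1*L2)
cos(theta2) = (49.0 - 16.0 - 15.21) / 31.2
cos(theta2) = 0.570192
theta2 = 55.2364 degrees


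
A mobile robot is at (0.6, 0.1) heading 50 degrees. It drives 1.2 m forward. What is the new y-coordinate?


y_new = y0 + d*sin(theta)
= 0.1 + 1.2*sin(50)
= 0.1 + 0.9193
= 1.0193


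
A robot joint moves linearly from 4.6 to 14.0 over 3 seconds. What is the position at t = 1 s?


s = t/T = 1/3 = 0.3333
p(t) = p0 + (pf-p0)*s
= 4.6 + (14.0 - 4.6) * 0.3333
= 7.7333


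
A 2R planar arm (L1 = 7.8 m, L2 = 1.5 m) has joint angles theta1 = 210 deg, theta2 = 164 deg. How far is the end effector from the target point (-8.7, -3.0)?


End effector via forward kinematics:
x = L1*cos(t1) + L2*cos(t1+t2) = -5.2996
y = L1*sin(t1) + L2*sin(t1+t2) = -3.5371
Distance to target:
d = sqrt((-8.7 - -5.2996)^2 + (-3.0 - -3.5371)^2)
= sqrt(11.563 + 0.2885)
= 3.4426 m


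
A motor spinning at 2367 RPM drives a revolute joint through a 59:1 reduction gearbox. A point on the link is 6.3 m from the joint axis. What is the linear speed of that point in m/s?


omega_motor = 2367 * 2*pi/60 = 247.8717 rad/s
omega_joint = omega_motor / 59 = 4.2012 rad/s
v = omega_joint * r = 4.2012 * 6.3
= 26.4677 m/s


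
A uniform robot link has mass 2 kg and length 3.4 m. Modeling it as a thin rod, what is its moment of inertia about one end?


I = (1/3) * m * L^2
= (1/3) * 2 * 3.4^2
= 0.333333 * 2 * 11.56
= 7.7067 kg*m^2


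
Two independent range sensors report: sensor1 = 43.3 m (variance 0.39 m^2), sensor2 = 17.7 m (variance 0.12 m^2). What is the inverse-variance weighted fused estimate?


w1 = (1/var1) / (1/var1 + 1/var2)
   = 2.5641 / (2.5641 + 8.3333) = 0.2353
w2 = 1 - w1 = 0.7647
fused = w1*s1 + w2*s2 = 10.1882 + 13.5353
= 23.7235 m


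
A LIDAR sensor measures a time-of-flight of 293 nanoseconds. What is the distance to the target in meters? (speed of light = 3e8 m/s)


tof = 293 ns = 2.93e-07 s
dist = c * tof / 2
= 3e8 * 2.93e-07 / 2
= 43.95 m


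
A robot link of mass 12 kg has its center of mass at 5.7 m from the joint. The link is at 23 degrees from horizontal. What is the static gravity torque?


tau = m*g*L*cos(angle)
= 12 * 9.81 * 5.7 * cos(23 deg)
= 12 * 9.81 * 5.7 * 0.9205
= 617.6624 Nm


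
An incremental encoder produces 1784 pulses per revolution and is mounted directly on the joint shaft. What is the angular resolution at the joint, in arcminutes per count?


counts per rev = 1784
resolution = 360*60 / 1784
= 12.1076 arcmin/count


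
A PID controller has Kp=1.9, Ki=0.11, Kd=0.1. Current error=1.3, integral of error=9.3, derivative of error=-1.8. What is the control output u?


u = Kp*e + Ki*int(e) + Kd*de/dt
= 1.9*1.3 + 0.11*9.3 + 0.1*(-1.8)
= 2.47 + 1.023 + -0.18
= 3.313


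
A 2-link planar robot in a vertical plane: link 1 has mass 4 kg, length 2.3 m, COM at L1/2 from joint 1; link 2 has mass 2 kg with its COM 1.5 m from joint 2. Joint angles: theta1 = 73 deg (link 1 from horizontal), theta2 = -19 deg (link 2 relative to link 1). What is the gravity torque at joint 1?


Horizontal distance from joint 1 to link-1 COM:
  x_c1 = (L1/2)*cos(t1) = 1.15 * 0.2924 = 0.3362 m
Horizontal distance from joint 1 to link-2 COM:
  x_c2 = L1*cos(t1) + Lc2*cos(t1+t2)
       = 2.3*0.2924 + 1.5*0.5878 = 1.5541 m
tau1 = m1*g*x_c1 + m2*g*x_c2
     = 4*9.81*0.3362 + 2*9.81*1.5541
     = 13.1936 + 30.4921
     = 43.6857 Nm


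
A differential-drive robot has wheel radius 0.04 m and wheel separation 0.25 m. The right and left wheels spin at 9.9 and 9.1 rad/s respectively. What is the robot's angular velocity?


vR = r*wR = 0.04*9.9 = 0.396 m/s
vL = r*wL = 0.04*9.1 = 0.364 m/s
v = (vR+vL)/2 = 0.38 m/s
omega = (vR-vL)/L = 0.128 rad/s
angular velocity = 0.128 rad/s


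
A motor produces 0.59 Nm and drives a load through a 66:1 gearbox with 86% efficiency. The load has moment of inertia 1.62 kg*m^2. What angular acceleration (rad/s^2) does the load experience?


tau_out = tau_motor * N * eta
= 0.59 * 66 * 0.86 = 33.4884 Nm
alpha = tau_out / I = 33.4884 / 1.62
= 20.6719 rad/s^2


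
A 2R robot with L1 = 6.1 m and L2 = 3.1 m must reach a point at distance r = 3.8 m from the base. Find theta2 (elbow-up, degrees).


cos(theta2) = (r^2 - L1^2 - L2^2) / (2*L1*L2)
cos(theta2) = (14.44 - 37.21 - 9.61) / 37.82
cos(theta2) = -0.856161
theta2 = 148.8882 degrees


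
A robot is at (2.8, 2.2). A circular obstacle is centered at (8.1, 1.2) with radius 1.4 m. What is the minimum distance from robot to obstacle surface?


center_dist = sqrt((2.8-8.1)^2 + (2.2-1.2)^2)
= sqrt(28.09 + 1.0)
= 5.3935
min_dist = center_dist - radius = 5.3935 - 1.4 = 3.9935 m


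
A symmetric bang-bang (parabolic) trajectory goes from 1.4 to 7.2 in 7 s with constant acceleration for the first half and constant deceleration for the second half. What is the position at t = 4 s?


Symmetric rest-to-rest: each phase covers (pf-p0)/2 in time T/2. 0.5*a*(T/2)^2 = (pf-p0)/2 => a = 4*(pf-p0)/T^2
a = 4*(7.2-1.4)/7^2 = 0.4735
t = 4 is in the deceleration phase (t > T/2).
p = pf - 0.5*a*(T-t)^2 = 7.2 - 0.5*0.4735*3^2
= 5.0694


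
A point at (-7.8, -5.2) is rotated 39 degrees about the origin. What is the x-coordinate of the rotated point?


x' = x*cos(theta) - y*sin(theta)
cos(39 deg) = 0.7771, sin(39 deg) = 0.6293
x' = -7.8 * 0.7771 - -5.2 * 0.6293
= -6.0617 - -3.2725
= -2.7893


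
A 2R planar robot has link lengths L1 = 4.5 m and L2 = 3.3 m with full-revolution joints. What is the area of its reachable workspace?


r_max = L1 + L2 = 7.8 m
r_min = |L1 - L2| = 1.2 m
Area = pi*(r_max^2 - r_min^2)
= pi*(60.84 - 1.44)
= pi * 59.4
= 186.6106 m^2


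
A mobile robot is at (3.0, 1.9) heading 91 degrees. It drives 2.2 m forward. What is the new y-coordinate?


y_new = y0 + d*sin(theta)
= 1.9 + 2.2*sin(91)
= 1.9 + 2.1997
= 4.0997


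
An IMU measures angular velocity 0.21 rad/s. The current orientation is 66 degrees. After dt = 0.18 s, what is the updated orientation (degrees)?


delta_theta = w * dt = 0.21 * 0.18 = 0.0378 rad
= 2.1658 deg
theta_new = 66 + 2.1658 = 68.1658 deg


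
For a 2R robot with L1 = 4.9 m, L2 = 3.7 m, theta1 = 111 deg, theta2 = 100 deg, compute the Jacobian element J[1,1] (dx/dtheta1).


J[1,1] = -L1*sin(t1) - L2*sin(t1+t2)
= -4.9*sin(111) - 3.7*sin(211)
= -2.6689


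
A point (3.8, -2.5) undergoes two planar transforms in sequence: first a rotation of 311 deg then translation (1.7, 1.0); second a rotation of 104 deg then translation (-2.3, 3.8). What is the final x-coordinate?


After transform 1:
x1 = cos(311)*3.8 - sin(311)*-2.5 + 1.7 = 2.3063
y1 = sin(311)*3.8 + cos(311)*-2.5 + 1.0 = -3.508
After transform 2:
x2 = cos(104)*2.3063 - sin(104)*-3.508 + -2.3
= 0.5459


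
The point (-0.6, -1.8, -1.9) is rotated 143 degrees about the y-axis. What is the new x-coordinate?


Rotation about y-axis: x' = x*cos(theta) + z*sin(theta)
= -0.6 * -0.7986 + -1.9 * 0.6018
= -0.6643


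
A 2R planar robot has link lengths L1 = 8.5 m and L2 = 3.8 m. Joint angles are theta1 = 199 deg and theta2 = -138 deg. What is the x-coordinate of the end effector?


Convert angles to radians: theta1 = 3.4732, theta2 = -2.4086
x = L1*cos(theta1) + L2*cos(theta1+theta2)
x = -8.0369 + 1.8423
x = -6.1946


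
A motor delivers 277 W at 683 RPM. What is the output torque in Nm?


omega = 683 * 2*pi/60 = 71.5236 rad/s
tau = P / omega = 277 / 71.5236
= 3.8728 Nm


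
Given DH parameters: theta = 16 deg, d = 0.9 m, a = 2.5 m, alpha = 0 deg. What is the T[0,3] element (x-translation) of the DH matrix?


T[0,3] = a * cos(theta)
= 2.5 * cos(16 deg)
= 2.5 * 0.9613
= 2.4032


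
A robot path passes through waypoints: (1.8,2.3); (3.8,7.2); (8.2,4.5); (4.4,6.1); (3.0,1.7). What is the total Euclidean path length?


Segment lengths:
  seg1 = sqrt((2.0)^2 + (4.9)^2) = 5.2924
  seg2 = sqrt((4.4)^2 + (-2.7)^2) = 5.1624
  seg3 = sqrt((-3.8)^2 + (1.6)^2) = 4.1231
  seg4 = sqrt((-1.4)^2 + (-4.4)^2) = 4.6174
Total = 19.1953


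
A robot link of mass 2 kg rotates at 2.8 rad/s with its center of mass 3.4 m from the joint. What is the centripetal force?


F = m * omega^2 * r
= 2 * 2.8^2 * 3.4
= 2 * 7.84 * 3.4
= 53.312 N


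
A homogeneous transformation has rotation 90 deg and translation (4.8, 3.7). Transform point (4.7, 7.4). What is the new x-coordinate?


x' = cos(theta)*px - sin(theta)*py + tx
= 0.0*4.7 - 1.0*7.4 + 4.8
= -2.6


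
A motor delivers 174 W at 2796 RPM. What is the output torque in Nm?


omega = 2796 * 2*pi/60 = 292.7964 rad/s
tau = P / omega = 174 / 292.7964
= 0.5943 Nm


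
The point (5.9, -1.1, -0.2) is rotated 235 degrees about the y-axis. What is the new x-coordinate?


Rotation about y-axis: x' = x*cos(theta) + z*sin(theta)
= 5.9 * -0.5736 + -0.2 * -0.8192
= -3.2203


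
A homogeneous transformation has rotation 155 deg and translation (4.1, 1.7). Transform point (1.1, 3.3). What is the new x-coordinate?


x' = cos(theta)*px - sin(theta)*py + tx
= -0.9063*1.1 - 0.4226*3.3 + 4.1
= 1.7084


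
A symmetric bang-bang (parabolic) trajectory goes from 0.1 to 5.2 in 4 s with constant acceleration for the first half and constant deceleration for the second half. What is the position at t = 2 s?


Symmetric rest-to-rest: each phase covers (pf-p0)/2 in time T/2. 0.5*a*(T/2)^2 = (pf-p0)/2 => a = 4*(pf-p0)/T^2
a = 4*(5.2-0.1)/4^2 = 1.275
t = 2 is in the acceleration phase (t <= T/2).
p = p0 + 0.5*a*t^2 = 0.1 + 0.5*1.275*2^2
= 2.65


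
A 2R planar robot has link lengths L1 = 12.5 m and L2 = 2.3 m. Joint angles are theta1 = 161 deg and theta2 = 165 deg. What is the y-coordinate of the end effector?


Convert angles to radians: theta1 = 2.81, theta2 = 2.8798
y = L1*sin(theta1) + L2*sin(theta1+theta2)
y = 4.0696 + -1.2861
y = 2.7835


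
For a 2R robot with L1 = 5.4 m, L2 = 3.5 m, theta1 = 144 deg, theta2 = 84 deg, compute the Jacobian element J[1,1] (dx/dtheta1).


J[1,1] = -L1*sin(t1) - L2*sin(t1+t2)
= -5.4*sin(144) - 3.5*sin(228)
= -0.573


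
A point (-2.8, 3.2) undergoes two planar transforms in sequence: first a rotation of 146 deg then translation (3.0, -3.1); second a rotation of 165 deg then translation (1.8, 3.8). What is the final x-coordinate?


After transform 1:
x1 = cos(146)*-2.8 - sin(146)*3.2 + 3.0 = 3.5319
y1 = sin(146)*-2.8 + cos(146)*3.2 + -3.1 = -7.3187
After transform 2:
x2 = cos(165)*3.5319 - sin(165)*-7.3187 + 1.8
= 0.2827


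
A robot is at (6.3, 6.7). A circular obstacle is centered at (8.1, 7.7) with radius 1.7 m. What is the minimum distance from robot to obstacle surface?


center_dist = sqrt((6.3-8.1)^2 + (6.7-7.7)^2)
= sqrt(3.24 + 1.0)
= 2.0591
min_dist = center_dist - radius = 2.0591 - 1.7 = 0.3591 m


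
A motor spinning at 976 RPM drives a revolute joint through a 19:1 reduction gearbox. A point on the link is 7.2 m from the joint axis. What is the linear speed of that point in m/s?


omega_motor = 976 * 2*pi/60 = 102.2065 rad/s
omega_joint = omega_motor / 19 = 5.3793 rad/s
v = omega_joint * r = 5.3793 * 7.2
= 38.7309 m/s


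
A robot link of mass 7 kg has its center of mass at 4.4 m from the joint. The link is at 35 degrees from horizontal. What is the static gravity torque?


tau = m*g*L*cos(angle)
= 7 * 9.81 * 4.4 * cos(35 deg)
= 7 * 9.81 * 4.4 * 0.8192
= 247.5052 Nm


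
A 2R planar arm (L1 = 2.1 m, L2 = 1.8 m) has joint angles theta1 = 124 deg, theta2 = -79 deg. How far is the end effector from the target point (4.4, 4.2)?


End effector via forward kinematics:
x = L1*cos(t1) + L2*cos(t1+t2) = 0.0985
y = L1*sin(t1) + L2*sin(t1+t2) = 3.0138
Distance to target:
d = sqrt((4.4 - 0.0985)^2 + (4.2 - 3.0138)^2)
= sqrt(18.503 + 1.4071)
= 4.4621 m


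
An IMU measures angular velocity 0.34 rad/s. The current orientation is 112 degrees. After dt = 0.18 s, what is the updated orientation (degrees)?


delta_theta = w * dt = 0.34 * 0.18 = 0.0612 rad
= 3.5065 deg
theta_new = 112 + 3.5065 = 115.5065 deg


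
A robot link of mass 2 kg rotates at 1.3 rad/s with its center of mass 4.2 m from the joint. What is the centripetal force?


F = m * omega^2 * r
= 2 * 1.3^2 * 4.2
= 2 * 1.69 * 4.2
= 14.196 N


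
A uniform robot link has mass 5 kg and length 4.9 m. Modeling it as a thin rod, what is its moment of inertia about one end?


I = (1/3) * m * L^2
= (1/3) * 5 * 4.9^2
= 0.333333 * 5 * 24.01
= 40.0167 kg*m^2


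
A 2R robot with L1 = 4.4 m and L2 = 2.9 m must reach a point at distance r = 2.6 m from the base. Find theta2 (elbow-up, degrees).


cos(theta2) = (r^2 - L1^2 - L2^2) / (2*L1*L2)
cos(theta2) = (6.76 - 19.36 - 8.41) / 25.52
cos(theta2) = -0.823276
theta2 = 145.4141 degrees


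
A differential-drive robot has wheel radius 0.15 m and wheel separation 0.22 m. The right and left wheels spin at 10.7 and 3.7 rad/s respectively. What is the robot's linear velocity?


vR = r*wR = 0.15*10.7 = 1.605 m/s
vL = r*wL = 0.15*3.7 = 0.555 m/s
v = (vR+vL)/2 = 1.08 m/s
omega = (vR-vL)/L = 4.7727 rad/s
linear velocity = 1.08 m/s


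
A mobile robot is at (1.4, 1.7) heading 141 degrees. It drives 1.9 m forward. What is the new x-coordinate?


x_new = x0 + d*cos(theta)
= 1.4 + 1.9*cos(141)
= 1.4 + -1.4766
= -0.0766


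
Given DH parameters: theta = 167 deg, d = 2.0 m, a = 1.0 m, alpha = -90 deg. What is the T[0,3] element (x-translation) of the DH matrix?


T[0,3] = a * cos(theta)
= 1.0 * cos(167 deg)
= 1.0 * -0.9744
= -0.9744


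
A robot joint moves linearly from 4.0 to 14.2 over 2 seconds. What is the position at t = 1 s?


s = t/T = 1/2 = 0.5
p(t) = p0 + (pf-p0)*s
= 4.0 + (14.2 - 4.0) * 0.5
= 9.1


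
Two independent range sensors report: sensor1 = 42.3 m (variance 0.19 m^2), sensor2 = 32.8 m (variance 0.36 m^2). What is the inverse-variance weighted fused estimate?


w1 = (1/var1) / (1/var1 + 1/var2)
   = 5.2632 / (5.2632 + 2.7778) = 0.6545
w2 = 1 - w1 = 0.3455
fused = w1*s1 + w2*s2 = 27.6873 + 11.3309
= 39.0182 m


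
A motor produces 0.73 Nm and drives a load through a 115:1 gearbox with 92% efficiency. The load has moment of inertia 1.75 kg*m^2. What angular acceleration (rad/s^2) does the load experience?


tau_out = tau_motor * N * eta
= 0.73 * 115 * 0.92 = 77.234 Nm
alpha = tau_out / I = 77.234 / 1.75
= 44.1337 rad/s^2


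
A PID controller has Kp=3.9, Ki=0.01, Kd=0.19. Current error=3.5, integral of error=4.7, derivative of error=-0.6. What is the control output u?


u = Kp*e + Ki*int(e) + Kd*de/dt
= 3.9*3.5 + 0.01*4.7 + 0.19*(-0.6)
= 13.65 + 0.047 + -0.114
= 13.583


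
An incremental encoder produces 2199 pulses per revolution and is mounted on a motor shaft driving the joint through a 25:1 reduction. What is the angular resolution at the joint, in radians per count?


counts per rev = 2199
effective counts at joint = 2199 * 25 = 54975
resolution = 2*pi / 54975
= 1.1429e-04 rad/count


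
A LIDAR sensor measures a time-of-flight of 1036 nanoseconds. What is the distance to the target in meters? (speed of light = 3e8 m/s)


tof = 1036 ns = 1.036e-06 s
dist = c * tof / 2
= 3e8 * 1.036e-06 / 2
= 155.4 m


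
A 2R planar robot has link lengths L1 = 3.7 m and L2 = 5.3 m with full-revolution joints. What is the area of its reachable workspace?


r_max = L1 + L2 = 9.0 m
r_min = |L1 - L2| = 1.6 m
Area = pi*(r_max^2 - r_min^2)
= pi*(81.0 - 2.56)
= pi * 78.44
= 246.4265 m^2


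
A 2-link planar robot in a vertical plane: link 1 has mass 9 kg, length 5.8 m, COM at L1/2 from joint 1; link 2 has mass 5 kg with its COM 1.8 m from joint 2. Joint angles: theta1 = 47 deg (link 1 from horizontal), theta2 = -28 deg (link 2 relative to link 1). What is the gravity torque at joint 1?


Horizontal distance from joint 1 to link-1 COM:
  x_c1 = (L1/2)*cos(t1) = 2.9 * 0.682 = 1.9778 m
Horizontal distance from joint 1 to link-2 COM:
  x_c2 = L1*cos(t1) + Lc2*cos(t1+t2)
       = 5.8*0.682 + 1.8*0.9455 = 5.6575 m
tau1 = m1*g*x_c1 + m2*g*x_c2
     = 9*9.81*1.9778 + 5*9.81*5.6575
     = 174.6195 + 277.5015
     = 452.1211 Nm


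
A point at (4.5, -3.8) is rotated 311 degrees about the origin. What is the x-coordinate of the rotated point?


x' = x*cos(theta) - y*sin(theta)
cos(311 deg) = 0.6561, sin(311 deg) = -0.7547
x' = 4.5 * 0.6561 - -3.8 * -0.7547
= 2.9523 - 2.8679
= 0.0844


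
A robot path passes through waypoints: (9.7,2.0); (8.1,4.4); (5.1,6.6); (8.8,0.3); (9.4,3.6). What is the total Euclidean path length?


Segment lengths:
  seg1 = sqrt((-1.6)^2 + (2.4)^2) = 2.8844
  seg2 = sqrt((-3.0)^2 + (2.2)^2) = 3.7202
  seg3 = sqrt((3.7)^2 + (-6.3)^2) = 7.3062
  seg4 = sqrt((0.6)^2 + (3.3)^2) = 3.3541
Total = 17.2649


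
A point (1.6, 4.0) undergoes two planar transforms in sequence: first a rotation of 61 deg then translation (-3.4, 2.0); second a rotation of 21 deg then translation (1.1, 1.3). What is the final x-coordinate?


After transform 1:
x1 = cos(61)*1.6 - sin(61)*4.0 + -3.4 = -6.1228
y1 = sin(61)*1.6 + cos(61)*4.0 + 2.0 = 5.3386
After transform 2:
x2 = cos(21)*-6.1228 - sin(21)*5.3386 + 1.1
= -6.5293


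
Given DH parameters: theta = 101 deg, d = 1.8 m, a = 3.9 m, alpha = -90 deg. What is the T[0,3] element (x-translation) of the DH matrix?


T[0,3] = a * cos(theta)
= 3.9 * cos(101 deg)
= 3.9 * -0.1908
= -0.7442


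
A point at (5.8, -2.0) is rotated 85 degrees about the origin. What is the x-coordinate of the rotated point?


x' = x*cos(theta) - y*sin(theta)
cos(85 deg) = 0.0872, sin(85 deg) = 0.9962
x' = 5.8 * 0.0872 - -2.0 * 0.9962
= 0.5055 - -1.9924
= 2.4979


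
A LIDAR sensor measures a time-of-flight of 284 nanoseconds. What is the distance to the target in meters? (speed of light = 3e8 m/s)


tof = 284 ns = 2.84e-07 s
dist = c * tof / 2
= 3e8 * 2.84e-07 / 2
= 42.6 m


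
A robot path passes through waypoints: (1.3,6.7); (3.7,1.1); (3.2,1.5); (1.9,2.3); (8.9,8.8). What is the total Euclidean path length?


Segment lengths:
  seg1 = sqrt((2.4)^2 + (-5.6)^2) = 6.0926
  seg2 = sqrt((-0.5)^2 + (0.4)^2) = 0.6403
  seg3 = sqrt((-1.3)^2 + (0.8)^2) = 1.5264
  seg4 = sqrt((7.0)^2 + (6.5)^2) = 9.5525
Total = 17.8119


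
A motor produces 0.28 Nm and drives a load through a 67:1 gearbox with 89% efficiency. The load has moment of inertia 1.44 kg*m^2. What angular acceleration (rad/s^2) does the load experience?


tau_out = tau_motor * N * eta
= 0.28 * 67 * 0.89 = 16.6964 Nm
alpha = tau_out / I = 16.6964 / 1.44
= 11.5947 rad/s^2


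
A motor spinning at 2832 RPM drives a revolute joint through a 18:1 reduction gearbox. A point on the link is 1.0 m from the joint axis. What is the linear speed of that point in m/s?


omega_motor = 2832 * 2*pi/60 = 296.5663 rad/s
omega_joint = omega_motor / 18 = 16.4759 rad/s
v = omega_joint * r = 16.4759 * 1.0
= 16.4759 m/s


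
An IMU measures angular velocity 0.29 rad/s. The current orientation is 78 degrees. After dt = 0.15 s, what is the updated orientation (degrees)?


delta_theta = w * dt = 0.29 * 0.15 = 0.0435 rad
= 2.4924 deg
theta_new = 78 + 2.4924 = 80.4924 deg


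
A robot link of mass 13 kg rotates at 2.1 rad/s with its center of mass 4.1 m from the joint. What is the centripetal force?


F = m * omega^2 * r
= 13 * 2.1^2 * 4.1
= 13 * 4.41 * 4.1
= 235.053 N


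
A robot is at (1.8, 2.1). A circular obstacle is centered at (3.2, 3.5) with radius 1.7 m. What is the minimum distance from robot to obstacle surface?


center_dist = sqrt((1.8-3.2)^2 + (2.1-3.5)^2)
= sqrt(1.96 + 1.96)
= 1.9799
min_dist = center_dist - radius = 1.9799 - 1.7 = 0.2799 m


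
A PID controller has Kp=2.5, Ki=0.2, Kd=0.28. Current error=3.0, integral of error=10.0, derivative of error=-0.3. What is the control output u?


u = Kp*e + Ki*int(e) + Kd*de/dt
= 2.5*3.0 + 0.2*10.0 + 0.28*(-0.3)
= 7.5 + 2.0 + -0.084
= 9.416


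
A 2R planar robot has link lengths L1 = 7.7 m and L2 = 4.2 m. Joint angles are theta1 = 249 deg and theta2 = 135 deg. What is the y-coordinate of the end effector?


Convert angles to radians: theta1 = 4.3459, theta2 = 2.3562
y = L1*sin(theta1) + L2*sin(theta1+theta2)
y = -7.1886 + 1.7083
y = -5.4803


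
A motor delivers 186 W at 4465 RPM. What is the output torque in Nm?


omega = 4465 * 2*pi/60 = 467.5737 rad/s
tau = P / omega = 186 / 467.5737
= 0.3978 Nm


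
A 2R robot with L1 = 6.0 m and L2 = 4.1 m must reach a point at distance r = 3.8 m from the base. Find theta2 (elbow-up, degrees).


cos(theta2) = (r^2 - L1^2 - L2^2) / (2*L1*L2)
cos(theta2) = (14.44 - 36.0 - 16.81) / 49.2
cos(theta2) = -0.779878
theta2 = 141.2494 degrees


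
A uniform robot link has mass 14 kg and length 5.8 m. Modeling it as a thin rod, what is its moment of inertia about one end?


I = (1/3) * m * L^2
= (1/3) * 14 * 5.8^2
= 0.333333 * 14 * 33.64
= 156.9867 kg*m^2


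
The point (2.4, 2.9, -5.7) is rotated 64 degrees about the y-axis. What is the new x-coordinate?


Rotation about y-axis: x' = x*cos(theta) + z*sin(theta)
= 2.4 * 0.4384 + -5.7 * 0.8988
= -4.071


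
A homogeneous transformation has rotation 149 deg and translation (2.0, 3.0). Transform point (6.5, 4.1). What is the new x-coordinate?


x' = cos(theta)*px - sin(theta)*py + tx
= -0.8572*6.5 - 0.515*4.1 + 2.0
= -5.6832


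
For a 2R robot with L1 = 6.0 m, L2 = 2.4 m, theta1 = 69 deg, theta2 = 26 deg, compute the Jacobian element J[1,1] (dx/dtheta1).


J[1,1] = -L1*sin(t1) - L2*sin(t1+t2)
= -6.0*sin(69) - 2.4*sin(95)
= -7.9923


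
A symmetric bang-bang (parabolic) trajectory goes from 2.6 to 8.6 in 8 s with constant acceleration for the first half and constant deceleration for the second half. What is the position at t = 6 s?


Symmetric rest-to-rest: each phase covers (pf-p0)/2 in time T/2. 0.5*a*(T/2)^2 = (pf-p0)/2 => a = 4*(pf-p0)/T^2
a = 4*(8.6-2.6)/8^2 = 0.375
t = 6 is in the deceleration phase (t > T/2).
p = pf - 0.5*a*(T-t)^2 = 8.6 - 0.5*0.375*2^2
= 7.85


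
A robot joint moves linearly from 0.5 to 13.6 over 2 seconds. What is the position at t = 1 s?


s = t/T = 1/2 = 0.5
p(t) = p0 + (pf-p0)*s
= 0.5 + (13.6 - 0.5) * 0.5
= 7.05


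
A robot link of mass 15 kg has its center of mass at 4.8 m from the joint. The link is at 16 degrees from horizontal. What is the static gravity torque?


tau = m*g*L*cos(angle)
= 15 * 9.81 * 4.8 * cos(16 deg)
= 15 * 9.81 * 4.8 * 0.9613
= 678.9584 Nm


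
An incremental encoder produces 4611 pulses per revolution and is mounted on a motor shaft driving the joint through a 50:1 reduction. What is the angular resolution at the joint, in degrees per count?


counts per rev = 4611
effective counts at joint = 4611 * 50 = 230550
resolution = 360 / 230550
= 0.0016 deg/count


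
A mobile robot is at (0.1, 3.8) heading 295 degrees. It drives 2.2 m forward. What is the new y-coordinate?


y_new = y0 + d*sin(theta)
= 3.8 + 2.2*sin(295)
= 3.8 + -1.9939
= 1.8061


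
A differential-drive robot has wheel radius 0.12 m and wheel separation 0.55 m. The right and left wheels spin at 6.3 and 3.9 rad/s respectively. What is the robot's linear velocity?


vR = r*wR = 0.12*6.3 = 0.756 m/s
vL = r*wL = 0.12*3.9 = 0.468 m/s
v = (vR+vL)/2 = 0.612 m/s
omega = (vR-vL)/L = 0.5236 rad/s
linear velocity = 0.612 m/s


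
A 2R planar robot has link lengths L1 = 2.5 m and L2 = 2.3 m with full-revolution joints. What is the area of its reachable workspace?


r_max = L1 + L2 = 4.8 m
r_min = |L1 - L2| = 0.2 m
Area = pi*(r_max^2 - r_min^2)
= pi*(23.04 - 0.04)
= pi * 23.0
= 72.2566 m^2


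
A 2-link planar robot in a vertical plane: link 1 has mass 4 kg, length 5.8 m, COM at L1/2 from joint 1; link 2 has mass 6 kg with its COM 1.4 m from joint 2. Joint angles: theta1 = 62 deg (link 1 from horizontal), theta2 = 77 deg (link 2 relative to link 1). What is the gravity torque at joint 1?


Horizontal distance from joint 1 to link-1 COM:
  x_c1 = (L1/2)*cos(t1) = 2.9 * 0.4695 = 1.3615 m
Horizontal distance from joint 1 to link-2 COM:
  x_c2 = L1*cos(t1) + Lc2*cos(t1+t2)
       = 5.8*0.4695 + 1.4*-0.7547 = 1.6663 m
tau1 = m1*g*x_c1 + m2*g*x_c2
     = 4*9.81*1.3615 + 6*9.81*1.6663
     = 53.424 + 98.0809
     = 151.5049 Nm
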